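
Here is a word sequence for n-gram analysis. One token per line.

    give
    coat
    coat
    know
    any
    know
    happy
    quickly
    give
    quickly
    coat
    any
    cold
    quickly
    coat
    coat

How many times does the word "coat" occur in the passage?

5

Scanning the 16 tokens for "coat":
  position 2: coat
  position 3: coat
  position 11: coat
  position 15: coat
  position 16: coat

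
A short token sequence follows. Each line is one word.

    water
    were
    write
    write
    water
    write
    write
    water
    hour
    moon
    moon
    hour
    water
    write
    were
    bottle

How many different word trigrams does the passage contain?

16 tokens → 14 trigram windows in total.
Repeated trigrams (each contributes count−1 duplicates):
  write write water: 2
1 duplicate windows → 14 − 1 = 13 distinct.

13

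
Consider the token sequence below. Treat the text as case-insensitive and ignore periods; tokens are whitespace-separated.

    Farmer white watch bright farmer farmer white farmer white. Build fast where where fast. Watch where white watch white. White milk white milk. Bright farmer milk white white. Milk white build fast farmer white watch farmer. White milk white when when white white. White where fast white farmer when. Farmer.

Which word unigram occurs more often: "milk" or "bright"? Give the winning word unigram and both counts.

"milk" (5 vs 2)

"milk": 5 occurrences
"bright": 2 occurrences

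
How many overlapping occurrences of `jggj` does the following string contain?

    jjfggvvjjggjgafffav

1

Sliding a length-4 window over the 19 characters (16 positions):
  position 9–12: jggj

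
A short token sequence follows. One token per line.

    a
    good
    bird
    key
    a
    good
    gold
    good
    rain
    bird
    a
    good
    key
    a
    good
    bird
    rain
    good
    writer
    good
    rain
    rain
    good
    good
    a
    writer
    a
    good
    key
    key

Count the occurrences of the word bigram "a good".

Scanning the 29 overlapping bigram windows for "a good":
  position 1–2: a good
  position 5–6: a good
  position 11–12: a good
  position 14–15: a good
  position 27–28: a good

5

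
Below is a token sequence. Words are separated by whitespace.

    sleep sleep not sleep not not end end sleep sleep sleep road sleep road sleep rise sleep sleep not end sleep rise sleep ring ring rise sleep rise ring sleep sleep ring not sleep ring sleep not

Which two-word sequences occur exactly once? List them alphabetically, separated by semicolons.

Bigram counts meeting the condition (exactly once):
  end end: 1
  not not: 1
  ring not: 1
  ring ring: 1
  ring rise: 1
  rise ring: 1

end end; not not; ring not; ring ring; ring rise; rise ring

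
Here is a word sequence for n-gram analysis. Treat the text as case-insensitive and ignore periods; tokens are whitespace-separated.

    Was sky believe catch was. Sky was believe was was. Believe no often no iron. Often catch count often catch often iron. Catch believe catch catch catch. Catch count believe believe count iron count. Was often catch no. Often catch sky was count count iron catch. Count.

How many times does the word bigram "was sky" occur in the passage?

2

Scanning the 46 overlapping bigram windows for "was sky":
  position 1–2: was sky
  position 5–6: was sky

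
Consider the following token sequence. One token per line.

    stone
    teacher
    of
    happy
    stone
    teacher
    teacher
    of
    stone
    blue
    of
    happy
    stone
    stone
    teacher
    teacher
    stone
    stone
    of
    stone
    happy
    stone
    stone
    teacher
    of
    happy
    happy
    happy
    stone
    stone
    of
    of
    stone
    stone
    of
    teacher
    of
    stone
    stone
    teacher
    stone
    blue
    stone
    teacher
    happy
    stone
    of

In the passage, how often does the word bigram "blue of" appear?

1

Scanning the 46 overlapping bigram windows for "blue of":
  position 10–11: blue of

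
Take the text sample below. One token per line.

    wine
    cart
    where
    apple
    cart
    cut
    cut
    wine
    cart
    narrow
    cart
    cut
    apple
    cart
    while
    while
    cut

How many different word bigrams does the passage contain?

17 tokens → 16 bigram windows in total.
Repeated bigrams (each contributes count−1 duplicates):
  apple cart: 2
  cart cut: 2
  wine cart: 2
3 duplicate windows → 16 − 3 = 13 distinct.

13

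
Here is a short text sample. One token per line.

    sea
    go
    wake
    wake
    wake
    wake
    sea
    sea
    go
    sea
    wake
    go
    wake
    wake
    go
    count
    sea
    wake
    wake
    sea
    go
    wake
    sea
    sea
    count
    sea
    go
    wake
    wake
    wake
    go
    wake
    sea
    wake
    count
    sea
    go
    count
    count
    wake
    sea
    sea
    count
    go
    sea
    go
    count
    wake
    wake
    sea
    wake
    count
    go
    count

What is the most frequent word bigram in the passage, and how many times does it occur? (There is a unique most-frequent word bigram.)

Bigram frequencies (highest first):
  wake wake: 8
  sea go: 6
  wake sea: 6
  go wake: 5
  sea wake: 4
  go count: 4
  … (9 more, each ≤ 3)

"wake wake", 8 times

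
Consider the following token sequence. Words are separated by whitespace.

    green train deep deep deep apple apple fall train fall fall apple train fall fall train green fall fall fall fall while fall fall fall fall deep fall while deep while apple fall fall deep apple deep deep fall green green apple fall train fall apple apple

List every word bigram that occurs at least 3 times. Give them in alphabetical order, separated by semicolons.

Bigram counts meeting the condition (at least 3 times):
  apple fall: 3
  deep deep: 3
  fall fall: 9
  fall train: 3
  train fall: 3

apple fall; deep deep; fall fall; fall train; train fall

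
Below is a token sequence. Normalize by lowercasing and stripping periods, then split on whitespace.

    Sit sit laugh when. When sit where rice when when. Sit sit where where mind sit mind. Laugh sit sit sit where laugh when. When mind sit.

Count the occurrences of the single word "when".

Scanning the 27 tokens for "when":
  position 4: when
  position 5: when
  position 9: when
  position 10: when
  position 24: when
  position 25: when

6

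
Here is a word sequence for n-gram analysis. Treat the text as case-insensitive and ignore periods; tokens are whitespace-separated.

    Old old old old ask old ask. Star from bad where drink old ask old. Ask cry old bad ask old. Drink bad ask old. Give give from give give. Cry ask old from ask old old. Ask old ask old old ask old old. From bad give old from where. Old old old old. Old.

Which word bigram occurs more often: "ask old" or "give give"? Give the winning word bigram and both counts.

"ask old" (9 vs 2)

"ask old": 9 occurrences
"give give": 2 occurrences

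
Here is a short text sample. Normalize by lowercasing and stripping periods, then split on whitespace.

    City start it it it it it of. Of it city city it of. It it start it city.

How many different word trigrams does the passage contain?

15

19 tokens → 17 trigram windows in total.
Repeated trigrams (each contributes count−1 duplicates):
  it it it: 3
2 duplicate windows → 17 − 2 = 15 distinct.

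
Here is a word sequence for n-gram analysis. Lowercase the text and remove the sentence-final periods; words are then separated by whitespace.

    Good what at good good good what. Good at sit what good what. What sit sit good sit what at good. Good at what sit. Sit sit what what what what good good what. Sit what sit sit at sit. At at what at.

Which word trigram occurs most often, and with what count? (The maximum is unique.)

"what sit sit", 3 times

Trigram frequencies (highest first):
  what sit sit: 3
  what at good: 2
  at good good: 2
  good good what: 2
  what what what: 2
  good what at: 1
  … (30 more, each ≤ 1)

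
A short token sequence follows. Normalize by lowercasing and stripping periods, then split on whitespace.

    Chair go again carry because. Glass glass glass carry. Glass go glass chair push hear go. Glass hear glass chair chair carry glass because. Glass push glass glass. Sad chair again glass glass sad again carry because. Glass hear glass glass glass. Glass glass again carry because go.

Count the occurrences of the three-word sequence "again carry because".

Scanning the 46 overlapping trigram windows for "again carry because":
  position 3–5: again carry because
  position 35–37: again carry because
  position 45–47: again carry because

3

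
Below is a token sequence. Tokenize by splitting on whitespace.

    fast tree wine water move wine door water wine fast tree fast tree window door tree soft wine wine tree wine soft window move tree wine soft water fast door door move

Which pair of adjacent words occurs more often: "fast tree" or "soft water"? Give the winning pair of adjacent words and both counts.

"fast tree": 3 occurrences
"soft water": 1 occurrence

"fast tree" (3 vs 1)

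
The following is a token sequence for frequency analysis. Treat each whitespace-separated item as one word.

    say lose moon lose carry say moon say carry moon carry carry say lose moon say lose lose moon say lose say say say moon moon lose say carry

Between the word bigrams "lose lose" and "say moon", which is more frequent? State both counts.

"lose lose": 1 occurrence
"say moon": 2 occurrences

"say moon" (2 vs 1)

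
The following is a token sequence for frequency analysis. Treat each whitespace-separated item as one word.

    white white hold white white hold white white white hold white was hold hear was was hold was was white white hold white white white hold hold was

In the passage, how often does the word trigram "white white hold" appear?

5

Scanning the 26 overlapping trigram windows for "white white hold":
  position 1–3: white white hold
  position 4–6: white white hold
  position 8–10: white white hold
  position 20–22: white white hold
  position 24–26: white white hold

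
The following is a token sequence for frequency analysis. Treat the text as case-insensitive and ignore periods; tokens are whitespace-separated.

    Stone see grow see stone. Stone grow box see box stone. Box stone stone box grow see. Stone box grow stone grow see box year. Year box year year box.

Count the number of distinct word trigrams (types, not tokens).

30 tokens → 28 trigram windows in total.
Repeated trigrams (each contributes count−1 duplicates):
  box year year: 2
  grow see stone: 2
  stone box grow: 2
  year year box: 2
4 duplicate windows → 28 − 4 = 24 distinct.

24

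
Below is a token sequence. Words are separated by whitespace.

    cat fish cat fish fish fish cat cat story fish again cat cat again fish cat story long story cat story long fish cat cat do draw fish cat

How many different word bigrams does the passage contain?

29 tokens → 28 bigram windows in total.
Repeated bigrams (each contributes count−1 duplicates):
  fish cat: 5
  cat cat: 3
  cat story: 3
  cat fish: 2
  fish fish: 2
  story long: 2
11 duplicate windows → 28 − 11 = 17 distinct.

17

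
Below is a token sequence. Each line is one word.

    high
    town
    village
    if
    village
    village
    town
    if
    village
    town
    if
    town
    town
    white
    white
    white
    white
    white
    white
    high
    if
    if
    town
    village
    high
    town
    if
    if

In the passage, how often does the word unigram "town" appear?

7

Scanning the 28 tokens for "town":
  position 2: town
  position 7: town
  position 10: town
  position 12: town
  position 13: town
  position 23: town
  position 26: town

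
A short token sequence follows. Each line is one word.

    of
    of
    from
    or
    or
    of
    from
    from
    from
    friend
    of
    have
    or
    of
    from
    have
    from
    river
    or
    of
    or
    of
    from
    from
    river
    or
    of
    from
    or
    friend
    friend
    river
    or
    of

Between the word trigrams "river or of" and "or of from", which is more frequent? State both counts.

"or of from" (4 vs 3)

"river or of": 3 occurrences
"or of from": 4 occurrences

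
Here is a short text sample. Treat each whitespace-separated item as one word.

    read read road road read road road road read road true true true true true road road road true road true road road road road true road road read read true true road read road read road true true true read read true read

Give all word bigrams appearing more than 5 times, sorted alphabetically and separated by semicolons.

road road; true true

Bigram counts meeting the condition (more than 5 times):
  road road: 9
  true true: 7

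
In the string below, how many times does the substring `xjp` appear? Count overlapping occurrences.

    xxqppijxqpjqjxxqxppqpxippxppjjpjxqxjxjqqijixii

0

Sliding a length-3 window over the 46 characters (44 positions):
  (no match at any position)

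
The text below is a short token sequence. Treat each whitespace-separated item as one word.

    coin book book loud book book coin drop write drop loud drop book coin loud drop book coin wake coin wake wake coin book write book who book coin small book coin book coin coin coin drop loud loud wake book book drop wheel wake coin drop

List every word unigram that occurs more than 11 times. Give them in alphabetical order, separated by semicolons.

Unigram counts meeting the condition (more than 11 times):
  book: 13
  coin: 12

book; coin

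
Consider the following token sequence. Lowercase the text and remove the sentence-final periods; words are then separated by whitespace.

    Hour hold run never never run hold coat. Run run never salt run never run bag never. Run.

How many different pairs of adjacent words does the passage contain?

18 tokens → 17 bigram windows in total.
Repeated bigrams (each contributes count−1 duplicates):
  never run: 3
  run never: 3
4 duplicate windows → 17 − 4 = 13 distinct.

13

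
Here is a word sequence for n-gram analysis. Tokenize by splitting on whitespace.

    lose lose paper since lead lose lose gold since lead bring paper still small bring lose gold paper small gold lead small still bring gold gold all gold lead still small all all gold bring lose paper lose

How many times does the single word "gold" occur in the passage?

Scanning the 38 tokens for "gold":
  position 8: gold
  position 17: gold
  position 20: gold
  position 25: gold
  position 26: gold
  position 28: gold
  position 34: gold

7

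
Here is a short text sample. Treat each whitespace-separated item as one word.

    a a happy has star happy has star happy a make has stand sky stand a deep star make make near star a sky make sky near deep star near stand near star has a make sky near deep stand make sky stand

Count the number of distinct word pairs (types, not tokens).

31

43 tokens → 42 bigram windows in total.
Repeated bigrams (each contributes count−1 duplicates):
  make sky: 3
  a make: 2
  deep star: 2
  happy has: 2
  has star: 2
  near deep: 2
  near star: 2
  sky near: 2
  … (2 more repeated)
11 duplicate windows → 42 − 11 = 31 distinct.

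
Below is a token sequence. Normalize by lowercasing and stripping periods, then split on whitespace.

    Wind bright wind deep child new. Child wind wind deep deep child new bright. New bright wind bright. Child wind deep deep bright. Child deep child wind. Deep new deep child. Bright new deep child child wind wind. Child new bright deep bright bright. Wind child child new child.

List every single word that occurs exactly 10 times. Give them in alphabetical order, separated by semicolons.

Unigram counts meeting the condition (exactly 10 times):
  deep: 10
  wind: 10

deep; wind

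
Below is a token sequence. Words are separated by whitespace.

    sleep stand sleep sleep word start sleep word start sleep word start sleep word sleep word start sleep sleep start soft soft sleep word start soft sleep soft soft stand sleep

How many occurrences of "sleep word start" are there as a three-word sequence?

Scanning the 29 overlapping trigram windows for "sleep word start":
  position 4–6: sleep word start
  position 7–9: sleep word start
  position 10–12: sleep word start
  position 15–17: sleep word start
  position 23–25: sleep word start

5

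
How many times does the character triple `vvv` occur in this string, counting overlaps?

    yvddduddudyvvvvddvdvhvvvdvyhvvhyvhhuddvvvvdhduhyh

Sliding a length-3 window over the 49 characters (47 positions):
  position 12–14: vvv
  position 13–15: vvv
  position 22–24: vvv
  position 39–41: vvv
  position 40–42: vvv

5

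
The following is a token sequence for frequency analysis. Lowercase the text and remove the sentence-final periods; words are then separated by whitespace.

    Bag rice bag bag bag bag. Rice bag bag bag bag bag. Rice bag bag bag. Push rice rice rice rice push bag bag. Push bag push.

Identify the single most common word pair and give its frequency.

"bag bag", 10 times

Bigram frequencies (highest first):
  bag bag: 10
  bag rice: 3
  rice bag: 3
  bag push: 3
  rice rice: 3
  push bag: 2
  … (2 more, each ≤ 1)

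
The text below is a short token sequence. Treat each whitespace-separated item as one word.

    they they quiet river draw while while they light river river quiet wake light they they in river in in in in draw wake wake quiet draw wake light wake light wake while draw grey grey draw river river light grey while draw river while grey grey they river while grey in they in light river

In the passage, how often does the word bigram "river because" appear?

0

Scanning the 55 overlapping bigram windows for "river because":
  (none found)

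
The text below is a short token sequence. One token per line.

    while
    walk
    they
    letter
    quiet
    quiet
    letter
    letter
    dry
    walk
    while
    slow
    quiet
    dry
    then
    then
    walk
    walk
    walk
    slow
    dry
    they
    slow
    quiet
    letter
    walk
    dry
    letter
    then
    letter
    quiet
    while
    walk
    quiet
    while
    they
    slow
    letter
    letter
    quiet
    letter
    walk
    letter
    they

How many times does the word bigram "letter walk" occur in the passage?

Scanning the 43 overlapping bigram windows for "letter walk":
  position 25–26: letter walk
  position 41–42: letter walk

2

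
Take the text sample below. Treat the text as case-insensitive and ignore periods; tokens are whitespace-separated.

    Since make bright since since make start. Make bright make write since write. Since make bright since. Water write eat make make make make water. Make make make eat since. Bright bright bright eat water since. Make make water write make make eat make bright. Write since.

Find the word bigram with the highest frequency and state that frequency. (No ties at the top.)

Bigram frequencies (highest first):
  make make: 7
  since make: 4
  make bright: 4
  write since: 3
  bright since: 2
  water write: 2
  … (20 more, each ≤ 2)

"make make", 7 times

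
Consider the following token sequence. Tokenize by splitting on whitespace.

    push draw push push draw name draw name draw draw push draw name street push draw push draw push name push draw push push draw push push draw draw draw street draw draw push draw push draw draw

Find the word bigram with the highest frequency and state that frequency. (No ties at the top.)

Bigram frequencies (highest first):
  push draw: 10
  draw push: 8
  draw draw: 5
  push push: 3
  draw name: 3
  name draw: 2
  … (6 more, each ≤ 1)

"push draw", 10 times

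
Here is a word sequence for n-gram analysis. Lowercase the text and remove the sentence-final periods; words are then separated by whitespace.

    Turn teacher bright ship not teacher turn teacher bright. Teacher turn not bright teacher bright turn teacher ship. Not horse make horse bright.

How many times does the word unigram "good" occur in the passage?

0

Scanning the 23 tokens for "good":
  (none found)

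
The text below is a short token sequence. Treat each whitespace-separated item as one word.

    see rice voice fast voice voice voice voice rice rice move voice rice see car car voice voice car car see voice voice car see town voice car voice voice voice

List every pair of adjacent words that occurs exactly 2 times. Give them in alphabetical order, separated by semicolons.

car car; car see; car voice; voice rice

Bigram counts meeting the condition (exactly 2 times):
  car car: 2
  car see: 2
  car voice: 2
  voice rice: 2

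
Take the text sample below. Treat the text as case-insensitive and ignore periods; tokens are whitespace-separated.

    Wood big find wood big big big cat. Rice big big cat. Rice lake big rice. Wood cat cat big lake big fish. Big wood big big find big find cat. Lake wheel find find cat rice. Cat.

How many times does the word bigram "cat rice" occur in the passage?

Scanning the 37 overlapping bigram windows for "cat rice":
  position 8–9: cat rice
  position 12–13: cat rice
  position 36–37: cat rice

3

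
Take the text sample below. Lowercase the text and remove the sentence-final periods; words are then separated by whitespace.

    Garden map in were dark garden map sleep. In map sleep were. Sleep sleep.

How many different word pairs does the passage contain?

11

14 tokens → 13 bigram windows in total.
Repeated bigrams (each contributes count−1 duplicates):
  garden map: 2
  map sleep: 2
2 duplicate windows → 13 − 2 = 11 distinct.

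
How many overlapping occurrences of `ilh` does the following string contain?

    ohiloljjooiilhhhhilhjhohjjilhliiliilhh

Sliding a length-3 window over the 38 characters (36 positions):
  position 12–14: ilh
  position 18–20: ilh
  position 27–29: ilh
  position 35–37: ilh

4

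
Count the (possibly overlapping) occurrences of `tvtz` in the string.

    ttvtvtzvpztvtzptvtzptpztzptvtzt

Sliding a length-4 window over the 31 characters (28 positions):
  position 4–7: tvtz
  position 11–14: tvtz
  position 16–19: tvtz
  position 27–30: tvtz

4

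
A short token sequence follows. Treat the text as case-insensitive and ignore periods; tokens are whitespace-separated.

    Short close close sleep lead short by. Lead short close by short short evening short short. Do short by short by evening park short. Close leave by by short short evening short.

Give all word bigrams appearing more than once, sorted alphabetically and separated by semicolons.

Bigram counts meeting the condition (more than once):
  by short: 3
  evening short: 2
  lead short: 2
  short by: 3
  short close: 3
  short evening: 2
  short short: 3

by short; evening short; lead short; short by; short close; short evening; short short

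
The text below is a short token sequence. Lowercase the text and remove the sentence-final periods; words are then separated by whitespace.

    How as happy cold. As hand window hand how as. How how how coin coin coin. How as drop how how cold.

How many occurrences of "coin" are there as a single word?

3

Scanning the 22 tokens for "coin":
  position 14: coin
  position 15: coin
  position 16: coin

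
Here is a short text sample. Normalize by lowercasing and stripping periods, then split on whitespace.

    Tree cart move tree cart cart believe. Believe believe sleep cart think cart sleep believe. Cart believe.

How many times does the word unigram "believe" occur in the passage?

Scanning the 17 tokens for "believe":
  position 7: believe
  position 8: believe
  position 9: believe
  position 15: believe
  position 17: believe

5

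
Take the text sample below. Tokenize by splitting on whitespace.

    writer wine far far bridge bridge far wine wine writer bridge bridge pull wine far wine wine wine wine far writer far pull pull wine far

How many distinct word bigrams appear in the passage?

26 tokens → 25 bigram windows in total.
Repeated bigrams (each contributes count−1 duplicates):
  wine far: 4
  wine wine: 4
  bridge bridge: 2
  far wine: 2
  pull wine: 2
9 duplicate windows → 25 − 9 = 16 distinct.

16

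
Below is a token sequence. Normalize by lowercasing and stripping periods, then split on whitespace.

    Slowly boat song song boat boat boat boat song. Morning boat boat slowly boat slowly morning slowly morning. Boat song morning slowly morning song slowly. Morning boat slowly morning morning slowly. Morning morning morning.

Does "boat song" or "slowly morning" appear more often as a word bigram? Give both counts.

"slowly morning" (6 vs 3)

"boat song": 3 occurrences
"slowly morning": 6 occurrences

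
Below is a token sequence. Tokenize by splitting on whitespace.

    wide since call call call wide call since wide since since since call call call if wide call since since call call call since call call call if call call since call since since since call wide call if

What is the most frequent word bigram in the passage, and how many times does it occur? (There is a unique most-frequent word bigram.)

Bigram frequencies (highest first):
  call call: 9
  since call: 6
  call since: 5
  since since: 5
  wide call: 3
  call if: 3
  … (5 more, each ≤ 2)

"call call", 9 times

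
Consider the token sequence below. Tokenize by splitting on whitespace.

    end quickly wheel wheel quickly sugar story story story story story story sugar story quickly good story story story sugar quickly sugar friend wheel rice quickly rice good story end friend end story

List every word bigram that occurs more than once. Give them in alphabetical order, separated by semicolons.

Bigram counts meeting the condition (more than once):
  good story: 2
  quickly sugar: 2
  story story: 7
  story sugar: 2
  sugar story: 2

good story; quickly sugar; story story; story sugar; sugar story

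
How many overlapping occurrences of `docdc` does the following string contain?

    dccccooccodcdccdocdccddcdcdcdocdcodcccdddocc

Sliding a length-5 window over the 44 characters (40 positions):
  position 16–20: docdc
  position 29–33: docdc

2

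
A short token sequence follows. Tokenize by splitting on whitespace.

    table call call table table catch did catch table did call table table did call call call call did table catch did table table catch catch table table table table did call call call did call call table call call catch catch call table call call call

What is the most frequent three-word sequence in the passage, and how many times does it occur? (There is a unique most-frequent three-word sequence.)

Trigram frequencies (highest first):
  call call call: 4
  table call call: 3
  table did call: 3
  did call call: 3
  call call table: 2
  call table table: 2
  … (22 more, each ≤ 2)

"call call call", 4 times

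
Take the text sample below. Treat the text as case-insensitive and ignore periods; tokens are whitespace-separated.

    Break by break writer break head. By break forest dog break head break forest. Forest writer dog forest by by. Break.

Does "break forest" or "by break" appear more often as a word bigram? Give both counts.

"by break" (3 vs 2)

"break forest": 2 occurrences
"by break": 3 occurrences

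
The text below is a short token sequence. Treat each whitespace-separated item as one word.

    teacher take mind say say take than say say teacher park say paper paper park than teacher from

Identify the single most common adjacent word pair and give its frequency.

"say say", 2 times

Bigram frequencies (highest first):
  say say: 2
  teacher take: 1
  take mind: 1
  mind say: 1
  say take: 1
  take than: 1
  … (10 more, each ≤ 1)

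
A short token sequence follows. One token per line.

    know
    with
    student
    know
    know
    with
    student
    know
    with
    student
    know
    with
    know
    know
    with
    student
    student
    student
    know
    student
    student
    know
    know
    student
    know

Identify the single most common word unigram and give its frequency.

"know", 11 times

Unigram frequencies (highest first):
  know: 11
  student: 9
  with: 5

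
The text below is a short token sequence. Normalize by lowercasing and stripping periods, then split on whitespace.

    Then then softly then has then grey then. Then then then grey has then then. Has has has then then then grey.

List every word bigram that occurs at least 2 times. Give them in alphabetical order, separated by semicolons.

has has; has then; then grey; then has; then then

Bigram counts meeting the condition (at least 2 times):
  has has: 2
  has then: 3
  then grey: 3
  then has: 2
  then then: 7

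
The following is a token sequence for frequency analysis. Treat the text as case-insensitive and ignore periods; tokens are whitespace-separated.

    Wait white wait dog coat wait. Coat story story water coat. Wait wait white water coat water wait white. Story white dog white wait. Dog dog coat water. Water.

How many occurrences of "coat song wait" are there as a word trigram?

0

Scanning the 27 overlapping trigram windows for "coat song wait":
  (none found)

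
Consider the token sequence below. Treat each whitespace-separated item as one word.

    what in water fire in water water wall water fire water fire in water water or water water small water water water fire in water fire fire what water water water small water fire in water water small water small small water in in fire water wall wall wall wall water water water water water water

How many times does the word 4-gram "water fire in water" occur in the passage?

Scanning the 53 overlapping 4-gram windows for "water fire in water":
  position 3–6: water fire in water
  position 11–14: water fire in water
  position 22–25: water fire in water
  position 33–36: water fire in water

4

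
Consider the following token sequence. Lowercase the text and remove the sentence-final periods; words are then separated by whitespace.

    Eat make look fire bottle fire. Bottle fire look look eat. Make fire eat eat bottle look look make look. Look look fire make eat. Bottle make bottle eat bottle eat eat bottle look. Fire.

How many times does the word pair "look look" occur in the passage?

Scanning the 34 overlapping bigram windows for "look look":
  position 9–10: look look
  position 17–18: look look
  position 20–21: look look
  position 21–22: look look

4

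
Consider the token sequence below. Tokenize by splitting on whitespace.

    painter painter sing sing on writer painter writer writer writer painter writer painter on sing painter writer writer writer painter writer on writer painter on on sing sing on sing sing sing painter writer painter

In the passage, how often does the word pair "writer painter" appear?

6

Scanning the 34 overlapping bigram windows for "writer painter":
  position 6–7: writer painter
  position 10–11: writer painter
  position 12–13: writer painter
  position 19–20: writer painter
  position 23–24: writer painter
  position 34–35: writer painter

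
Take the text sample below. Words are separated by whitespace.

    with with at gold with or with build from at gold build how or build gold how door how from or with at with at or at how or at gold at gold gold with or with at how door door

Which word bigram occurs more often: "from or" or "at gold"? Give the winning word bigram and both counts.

"from or": 1 occurrence
"at gold": 4 occurrences

"at gold" (4 vs 1)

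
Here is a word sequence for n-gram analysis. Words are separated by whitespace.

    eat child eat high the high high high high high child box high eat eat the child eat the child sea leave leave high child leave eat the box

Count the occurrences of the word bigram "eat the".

3

Scanning the 28 overlapping bigram windows for "eat the":
  position 15–16: eat the
  position 18–19: eat the
  position 27–28: eat the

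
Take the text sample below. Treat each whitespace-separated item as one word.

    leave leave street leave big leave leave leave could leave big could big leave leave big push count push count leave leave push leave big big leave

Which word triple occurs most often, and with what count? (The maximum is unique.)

"big leave leave", 2 times

Trigram frequencies (highest first):
  big leave leave: 2
  leave leave street: 1
  leave street leave: 1
  street leave big: 1
  leave big leave: 1
  leave leave leave: 1
  … (18 more, each ≤ 1)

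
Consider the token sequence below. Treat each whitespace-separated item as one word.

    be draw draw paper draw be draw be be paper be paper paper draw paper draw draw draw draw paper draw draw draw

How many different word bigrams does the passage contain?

9

23 tokens → 22 bigram windows in total.
Repeated bigrams (each contributes count−1 duplicates):
  draw draw: 6
  paper draw: 4
  draw paper: 3
  be draw: 2
  be paper: 2
  draw be: 2
13 duplicate windows → 22 − 13 = 9 distinct.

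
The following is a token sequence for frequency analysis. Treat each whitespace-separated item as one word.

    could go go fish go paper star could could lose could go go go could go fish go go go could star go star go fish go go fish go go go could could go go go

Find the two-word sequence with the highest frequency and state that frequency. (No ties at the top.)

"go go", 10 times

Bigram frequencies (highest first):
  go go: 10
  could go: 4
  go fish: 4
  fish go: 4
  go could: 3
  could could: 2
  … (8 more, each ≤ 2)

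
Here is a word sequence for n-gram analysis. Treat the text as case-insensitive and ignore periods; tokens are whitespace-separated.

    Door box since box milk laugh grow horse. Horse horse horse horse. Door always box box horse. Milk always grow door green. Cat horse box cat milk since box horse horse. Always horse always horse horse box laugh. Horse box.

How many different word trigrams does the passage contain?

40 tokens → 38 trigram windows in total.
Repeated trigrams (each contributes count−1 duplicates):
  horse horse horse: 3
  horse always horse: 2
3 duplicate windows → 38 − 3 = 35 distinct.

35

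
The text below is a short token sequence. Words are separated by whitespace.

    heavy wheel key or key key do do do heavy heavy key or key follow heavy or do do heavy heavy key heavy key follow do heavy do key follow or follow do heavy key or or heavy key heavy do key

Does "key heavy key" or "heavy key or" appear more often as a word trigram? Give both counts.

"heavy key or" (2 vs 1)

"key heavy key": 1 occurrence
"heavy key or": 2 occurrences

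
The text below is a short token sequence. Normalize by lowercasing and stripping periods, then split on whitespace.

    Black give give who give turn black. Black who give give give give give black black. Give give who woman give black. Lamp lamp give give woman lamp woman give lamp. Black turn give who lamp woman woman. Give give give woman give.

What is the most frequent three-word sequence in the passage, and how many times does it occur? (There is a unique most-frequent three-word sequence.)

"give give give", 4 times

Trigram frequencies (highest first):
  give give give: 4
  black give give: 2
  give give who: 2
  give give woman: 2
  give who give: 1
  who give turn: 1
  … (29 more, each ≤ 1)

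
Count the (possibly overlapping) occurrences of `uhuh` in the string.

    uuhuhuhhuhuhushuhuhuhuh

Sliding a length-4 window over the 23 characters (20 positions):
  position 2–5: uhuh
  position 4–7: uhuh
  position 9–12: uhuh
  position 16–19: uhuh
  position 18–21: uhuh
  position 20–23: uhuh

6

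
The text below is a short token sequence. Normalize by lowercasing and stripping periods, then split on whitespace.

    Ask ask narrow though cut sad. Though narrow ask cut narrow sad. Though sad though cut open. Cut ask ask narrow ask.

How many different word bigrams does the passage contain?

22 tokens → 21 bigram windows in total.
Repeated bigrams (each contributes count−1 duplicates):
  sad though: 3
  ask ask: 2
  ask narrow: 2
  narrow ask: 2
  though cut: 2
6 duplicate windows → 21 − 6 = 15 distinct.

15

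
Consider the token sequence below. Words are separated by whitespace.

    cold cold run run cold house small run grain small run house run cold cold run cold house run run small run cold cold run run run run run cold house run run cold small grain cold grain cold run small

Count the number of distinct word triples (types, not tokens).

27

41 tokens → 39 trigram windows in total.
Repeated trigrams (each contributes count−1 duplicates):
  cold cold run: 3
  run cold house: 3
  run run cold: 3
  run run run: 3
  cold house run: 2
  cold run run: 2
  house run run: 2
  run cold cold: 2
12 duplicate windows → 39 − 12 = 27 distinct.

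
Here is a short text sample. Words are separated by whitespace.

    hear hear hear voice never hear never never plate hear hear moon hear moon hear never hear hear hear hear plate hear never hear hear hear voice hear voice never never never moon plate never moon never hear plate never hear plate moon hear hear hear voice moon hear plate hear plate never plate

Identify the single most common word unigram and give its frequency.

"hear", 24 times

Unigram frequencies (highest first):
  hear: 24
  never: 12
  plate: 8
  moon: 6
  voice: 4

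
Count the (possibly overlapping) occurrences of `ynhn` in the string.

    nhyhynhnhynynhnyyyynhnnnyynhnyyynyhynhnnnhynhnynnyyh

Sliding a length-4 window over the 52 characters (49 positions):
  position 5–8: ynhn
  position 12–15: ynhn
  position 19–22: ynhn
  position 26–29: ynhn
  position 36–39: ynhn
  position 43–46: ynhn

6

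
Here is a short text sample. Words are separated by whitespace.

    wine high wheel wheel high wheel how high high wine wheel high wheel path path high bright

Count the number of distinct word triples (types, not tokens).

17 tokens → 15 trigram windows in total.
Repeated trigrams (each contributes count−1 duplicates):
  wheel high wheel: 2
1 duplicate windows → 15 − 1 = 14 distinct.

14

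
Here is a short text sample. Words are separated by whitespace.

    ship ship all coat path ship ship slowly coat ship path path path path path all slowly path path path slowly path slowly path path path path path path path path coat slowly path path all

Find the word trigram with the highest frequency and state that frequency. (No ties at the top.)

Trigram frequencies (highest first):
  path path path: 10
  slowly path path: 3
  path path all: 2
  path slowly path: 2
  ship ship all: 1
  ship all coat: 1
  … (15 more, each ≤ 1)

"path path path", 10 times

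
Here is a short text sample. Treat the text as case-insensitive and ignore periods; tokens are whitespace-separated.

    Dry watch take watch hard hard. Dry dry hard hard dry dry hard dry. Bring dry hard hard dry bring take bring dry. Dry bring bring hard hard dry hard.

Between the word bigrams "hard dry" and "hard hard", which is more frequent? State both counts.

"hard dry": 5 occurrences
"hard hard": 4 occurrences

"hard dry" (5 vs 4)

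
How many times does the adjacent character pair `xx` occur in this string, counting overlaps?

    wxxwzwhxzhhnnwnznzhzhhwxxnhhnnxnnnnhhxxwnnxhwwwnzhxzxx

4

Sliding a length-2 window over the 54 characters (53 positions):
  position 2–3: xx
  position 24–25: xx
  position 38–39: xx
  position 53–54: xx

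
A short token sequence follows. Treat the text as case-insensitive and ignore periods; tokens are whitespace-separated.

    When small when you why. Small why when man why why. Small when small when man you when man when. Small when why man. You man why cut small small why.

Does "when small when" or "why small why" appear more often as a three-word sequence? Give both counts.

"when small when": 3 occurrences
"why small why": 1 occurrence

"when small when" (3 vs 1)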